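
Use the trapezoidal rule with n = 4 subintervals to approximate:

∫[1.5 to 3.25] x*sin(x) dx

f(x) = x*sin(x)
a = 1.5, b = 3.25, n = 4
h = (b - a)/n = 0.437500

Trapezoidal rule: (h/2)[f(x₀) + 2f(x₁) + 2f(x₂) + ... + f(xₙ)]

x_0 = 1.5000, f(x_0) = 1.496242, coefficient = 1
x_1 = 1.9375, f(x_1) = 1.808684, coefficient = 2
x_2 = 2.3750, f(x_2) = 1.647502, coefficient = 2
x_3 = 2.8125, f(x_3) = 0.908956, coefficient = 2
x_4 = 3.2500, f(x_4) = -0.351634, coefficient = 1

I ≈ (0.437500/2) × 9.874893 = 2.160133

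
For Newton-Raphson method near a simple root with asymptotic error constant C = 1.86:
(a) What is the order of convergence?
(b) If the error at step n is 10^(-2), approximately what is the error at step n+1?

(a) Newton-Raphson has quadratic (order 2) convergence near simple roots.
    This means |e_{n+1}| ≈ C|e_n|².

(b) With |e_n| = 10^(-2) and C = 1.86:
    |e_{n+1}| ≈ 1.86 × (10^(-2))² = 1.86 × 10^(-4)

(a) 2 (quadratic); (b) |e_{n+1}| ≈ 1.860e-04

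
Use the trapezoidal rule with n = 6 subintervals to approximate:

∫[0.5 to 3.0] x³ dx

f(x) = x³
a = 0.5, b = 3.0, n = 6
h = (b - a)/n = 0.416667

Trapezoidal rule: (h/2)[f(x₀) + 2f(x₁) + 2f(x₂) + ... + f(xₙ)]

x_0 = 0.5000, f(x_0) = 0.125000, coefficient = 1
x_1 = 0.9167, f(x_1) = 0.770255, coefficient = 2
x_2 = 1.3333, f(x_2) = 2.370370, coefficient = 2
x_3 = 1.7500, f(x_3) = 5.359375, coefficient = 2
x_4 = 2.1667, f(x_4) = 10.171296, coefficient = 2
x_5 = 2.5833, f(x_5) = 17.240162, coefficient = 2
x_6 = 3.0000, f(x_6) = 27.000000, coefficient = 1

I ≈ (0.416667/2) × 98.947917 = 20.614149
Exact value: 20.234375
Error: 0.379774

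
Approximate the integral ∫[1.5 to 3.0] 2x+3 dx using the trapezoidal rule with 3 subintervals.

f(x) = 2x+3
a = 1.5, b = 3.0, n = 3
h = (b - a)/n = 0.500000

Trapezoidal rule: (h/2)[f(x₀) + 2f(x₁) + 2f(x₂) + ... + f(xₙ)]

x_0 = 1.5000, f(x_0) = 6.000000, coefficient = 1
x_1 = 2.0000, f(x_1) = 7.000000, coefficient = 2
x_2 = 2.5000, f(x_2) = 8.000000, coefficient = 2
x_3 = 3.0000, f(x_3) = 9.000000, coefficient = 1

I ≈ (0.500000/2) × 45.000000 = 11.250000
Exact value: 11.250000
Error: 0.000000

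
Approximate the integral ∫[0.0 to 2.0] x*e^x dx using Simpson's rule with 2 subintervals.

f(x) = x*e^x
a = 0.0, b = 2.0, n = 2
h = (b - a)/n = 1.000000

Simpson's rule: (h/3)[f(x₀) + 4f(x₁) + 2f(x₂) + ... + f(xₙ)]

x_0 = 0.0000, f(x_0) = 0.000000, coefficient = 1
x_1 = 1.0000, f(x_1) = 2.718282, coefficient = 4
x_2 = 2.0000, f(x_2) = 14.778112, coefficient = 1

I ≈ (1.000000/3) × 25.651240 = 8.550413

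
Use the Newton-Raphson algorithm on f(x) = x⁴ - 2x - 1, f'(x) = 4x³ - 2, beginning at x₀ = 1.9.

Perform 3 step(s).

f(x) = x⁴ - 2x - 1
f'(x) = 4x³ - 2
x₀ = 1.9

Newton-Raphson formula: x_{n+1} = x_n - f(x_n)/f'(x_n)

Iteration 1:
  f(1.900000) = 8.232100
  f'(1.900000) = 25.436000
  x_1 = 1.900000 - 8.232100/25.436000 = 1.576360
Iteration 2:
  f(1.576360) = 2.022066
  f'(1.576360) = 13.668465
  x_2 = 1.576360 - 2.022066/13.668465 = 1.428424
Iteration 3:
  f(1.428424) = 0.306361
  f'(1.428424) = 9.658190
  x_3 = 1.428424 - 0.306361/9.658190 = 1.396703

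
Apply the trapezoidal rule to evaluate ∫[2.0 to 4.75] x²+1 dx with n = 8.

f(x) = x²+1
a = 2.0, b = 4.75, n = 8
h = (b - a)/n = 0.343750

Trapezoidal rule: (h/2)[f(x₀) + 2f(x₁) + 2f(x₂) + ... + f(xₙ)]

x_0 = 2.0000, f(x_0) = 5.000000, coefficient = 1
x_1 = 2.3438, f(x_1) = 6.493164, coefficient = 2
x_2 = 2.6875, f(x_2) = 8.222656, coefficient = 2
x_3 = 3.0312, f(x_3) = 10.188477, coefficient = 2
x_4 = 3.3750, f(x_4) = 12.390625, coefficient = 2
x_5 = 3.7188, f(x_5) = 14.829102, coefficient = 2
x_6 = 4.0625, f(x_6) = 17.503906, coefficient = 2
x_7 = 4.4062, f(x_7) = 20.415039, coefficient = 2
x_8 = 4.7500, f(x_8) = 23.562500, coefficient = 1

I ≈ (0.343750/2) × 208.648438 = 35.861450
Exact value: 35.807292
Error: 0.054159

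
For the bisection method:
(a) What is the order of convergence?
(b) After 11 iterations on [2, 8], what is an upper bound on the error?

(a) Bisection has linear (order 1) convergence; the error is halved each step.

(b) Error bound = (b-a)/2^n = (8 - 2)/2^{11}
    = 6/2^{11}

(a) 1 (linear); (b) error ≤ 2.93e-03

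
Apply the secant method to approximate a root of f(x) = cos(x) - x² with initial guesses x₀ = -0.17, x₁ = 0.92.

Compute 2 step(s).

f(x) = cos(x) - x²
x₀ = -0.17, x₁ = 0.92

Secant formula: x_{n+1} = x_n - f(x_n)(x_n - x_{n-1})/(f(x_n) - f(x_{n-1}))

Iteration 1:
  f(-0.170000) = 0.956685
  f(0.920000) = -0.240580
  x_2 = 0.920000 - (-0.240580)×(0.920000 - (-0.170000))/(-0.240580 - 0.956685)
       = 0.700974
Iteration 2:
  f(0.920000) = -0.240580
  f(0.700974) = 0.272850
  x_3 = 0.700974 - 0.272850×(0.700974 - 0.920000)/(0.272850 - (-0.240580))
       = 0.817370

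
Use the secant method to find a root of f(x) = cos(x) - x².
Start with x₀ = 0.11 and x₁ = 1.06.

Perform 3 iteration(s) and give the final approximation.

f(x) = cos(x) - x²
x₀ = 0.11, x₁ = 1.06

Secant formula: x_{n+1} = x_n - f(x_n)(x_n - x_{n-1})/(f(x_n) - f(x_{n-1}))

Iteration 1:
  f(0.110000) = 0.981856
  f(1.060000) = -0.634728
  x_2 = 1.060000 - (-0.634728)×(1.060000 - 0.110000)/(-0.634728 - 0.981856)
       = 0.686996
Iteration 2:
  f(1.060000) = -0.634728
  f(0.686996) = 0.301190
  x_3 = 0.686996 - 0.301190×(0.686996 - 1.060000)/(0.301190 - (-0.634728))
       = 0.807034
Iteration 3:
  f(0.686996) = 0.301190
  f(0.807034) = 0.040340
  x_4 = 0.807034 - 0.040340×(0.807034 - 0.686996)/(0.040340 - 0.301190)
       = 0.825597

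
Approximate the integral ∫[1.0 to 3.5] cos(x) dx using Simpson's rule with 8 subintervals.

f(x) = cos(x)
a = 1.0, b = 3.5, n = 8
h = (b - a)/n = 0.312500

Simpson's rule: (h/3)[f(x₀) + 4f(x₁) + 2f(x₂) + ... + f(xₙ)]

x_0 = 1.0000, f(x_0) = 0.540302, coefficient = 1
x_1 = 1.3125, f(x_1) = 0.255434, coefficient = 4
x_2 = 1.6250, f(x_2) = -0.054177, coefficient = 2
x_3 = 1.9375, f(x_3) = -0.358540, coefficient = 4
x_4 = 2.2500, f(x_4) = -0.628174, coefficient = 2
x_5 = 2.5625, f(x_5) = -0.836960, coefficient = 4
x_6 = 2.8750, f(x_6) = -0.964674, coefficient = 2
x_7 = 3.1875, f(x_7) = -0.998946, coefficient = 4
x_8 = 3.5000, f(x_8) = -0.936457, coefficient = 1

I ≈ (0.312500/3) × -11.446254 = -1.192318
Exact value: -1.192254
Error: 0.000064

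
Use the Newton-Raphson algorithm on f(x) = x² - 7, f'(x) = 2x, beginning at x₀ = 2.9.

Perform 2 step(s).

f(x) = x² - 7
f'(x) = 2x
x₀ = 2.9

Newton-Raphson formula: x_{n+1} = x_n - f(x_n)/f'(x_n)

Iteration 1:
  f(2.900000) = 1.410000
  f'(2.900000) = 5.800000
  x_1 = 2.900000 - 1.410000/5.800000 = 2.656897
Iteration 2:
  f(2.656897) = 0.059099
  f'(2.656897) = 5.313793
  x_2 = 2.656897 - 0.059099/5.313793 = 2.645775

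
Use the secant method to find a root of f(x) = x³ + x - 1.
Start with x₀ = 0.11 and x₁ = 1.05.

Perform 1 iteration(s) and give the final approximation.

f(x) = x³ + x - 1
x₀ = 0.11, x₁ = 1.05

Secant formula: x_{n+1} = x_n - f(x_n)(x_n - x_{n-1})/(f(x_n) - f(x_{n-1}))

Iteration 1:
  f(0.110000) = -0.888669
  f(1.050000) = 1.207625
  x_2 = 1.050000 - 1.207625×(1.050000 - 0.110000)/(1.207625 - (-0.888669))
       = 0.508488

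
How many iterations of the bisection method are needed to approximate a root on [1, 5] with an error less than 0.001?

We need (b-a)/2^n ≤ 0.001
(5 - 1)/2^n ≤ 0.001
4/2^n ≤ 0.001
2^n ≥ 4000
n ≥ log₂(4000) = 11.97
n ≥ 12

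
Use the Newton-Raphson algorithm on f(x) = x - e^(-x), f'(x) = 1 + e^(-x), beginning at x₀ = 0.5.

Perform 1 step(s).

f(x) = x - e^(-x)
f'(x) = 1 + e^(-x)
x₀ = 0.5

Newton-Raphson formula: x_{n+1} = x_n - f(x_n)/f'(x_n)

Iteration 1:
  f(0.500000) = -0.106531
  f'(0.500000) = 1.606531
  x_1 = 0.500000 - (-0.106531)/1.606531 = 0.566311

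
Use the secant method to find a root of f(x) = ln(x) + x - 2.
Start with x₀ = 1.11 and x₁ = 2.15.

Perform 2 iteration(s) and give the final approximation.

f(x) = ln(x) + x - 2
x₀ = 1.11, x₁ = 2.15

Secant formula: x_{n+1} = x_n - f(x_n)(x_n - x_{n-1})/(f(x_n) - f(x_{n-1}))

Iteration 1:
  f(1.110000) = -0.785640
  f(2.150000) = 0.915468
  x_2 = 2.150000 - 0.915468×(2.150000 - 1.110000)/(0.915468 - (-0.785640))
       = 1.590314
Iteration 2:
  f(2.150000) = 0.915468
  f(1.590314) = 0.054245
  x_3 = 1.590314 - 0.054245×(1.590314 - 2.150000)/(0.054245 - 0.915468)
       = 1.555061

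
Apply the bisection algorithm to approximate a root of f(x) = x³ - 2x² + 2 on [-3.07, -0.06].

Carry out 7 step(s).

f(x) = x³ - 2x² + 2
Initial interval: [-3.07, -0.06]

Iteration 1:
  c_1 = (-3.070000 + (-0.060000))/2 = -1.565000
  f(c_1) = f(-1.565000) = -6.731487
  f(a) × f(c) ≥ 0, new interval: [-1.565000, -0.060000]
Iteration 2:
  c_2 = (-1.565000 + (-0.060000))/2 = -0.812500
  f(c_2) = f(-0.812500) = 0.143311
  f(a) × f(c) < 0, new interval: [-1.565000, -0.812500]
Iteration 3:
  c_3 = (-1.565000 + (-0.812500))/2 = -1.188750
  f(c_3) = f(-1.188750) = -2.506107
  f(a) × f(c) ≥ 0, new interval: [-1.188750, -0.812500]
Iteration 4:
  c_4 = (-1.188750 + (-0.812500))/2 = -1.000625
  f(c_4) = f(-1.000625) = -1.004377
  f(a) × f(c) ≥ 0, new interval: [-1.000625, -0.812500]
Iteration 5:
  c_5 = (-1.000625 + (-0.812500))/2 = -0.906562
  f(c_5) = f(-0.906562) = -0.388775
  f(a) × f(c) ≥ 0, new interval: [-0.906562, -0.812500]
Iteration 6:
  c_6 = (-0.906562 + (-0.812500))/2 = -0.859531
  f(c_6) = f(-0.859531) = -0.112604
  f(a) × f(c) ≥ 0, new interval: [-0.859531, -0.812500]
Iteration 7:
  c_7 = (-0.859531 + (-0.812500))/2 = -0.836016
  f(c_7) = f(-0.836016) = 0.017846
  f(a) × f(c) < 0, new interval: [-0.859531, -0.836016]

After 7 iteration(s), the approximation is c_7 = -0.836016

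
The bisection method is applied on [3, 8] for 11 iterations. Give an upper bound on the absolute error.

Bisection error bound: |error| ≤ (b-a)/2^n
|error| ≤ (8 - 3)/2^11 = 5/2^11
|error| ≤ 0.0024414062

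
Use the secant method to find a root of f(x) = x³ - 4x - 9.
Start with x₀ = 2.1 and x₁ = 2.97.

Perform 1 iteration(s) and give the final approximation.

f(x) = x³ - 4x - 9
x₀ = 2.1, x₁ = 2.97

Secant formula: x_{n+1} = x_n - f(x_n)(x_n - x_{n-1})/(f(x_n) - f(x_{n-1}))

Iteration 1:
  f(2.100000) = -8.139000
  f(2.970000) = 5.318073
  x_2 = 2.970000 - 5.318073×(2.970000 - 2.100000)/(5.318073 - (-8.139000))
       = 2.626186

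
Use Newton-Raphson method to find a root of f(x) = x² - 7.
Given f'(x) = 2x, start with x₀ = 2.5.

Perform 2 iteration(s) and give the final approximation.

f(x) = x² - 7
f'(x) = 2x
x₀ = 2.5

Newton-Raphson formula: x_{n+1} = x_n - f(x_n)/f'(x_n)

Iteration 1:
  f(2.500000) = -0.750000
  f'(2.500000) = 5.000000
  x_1 = 2.500000 - (-0.750000)/5.000000 = 2.650000
Iteration 2:
  f(2.650000) = 0.022500
  f'(2.650000) = 5.300000
  x_2 = 2.650000 - 0.022500/5.300000 = 2.645755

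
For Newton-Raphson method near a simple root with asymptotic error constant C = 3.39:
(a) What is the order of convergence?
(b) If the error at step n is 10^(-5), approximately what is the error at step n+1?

(a) Newton-Raphson has quadratic (order 2) convergence near simple roots.
    This means |e_{n+1}| ≈ C|e_n|².

(b) With |e_n| = 10^(-5) and C = 3.39:
    |e_{n+1}| ≈ 3.39 × (10^(-5))² = 3.39 × 10^(-10)

(a) 2 (quadratic); (b) |e_{n+1}| ≈ 3.390e-10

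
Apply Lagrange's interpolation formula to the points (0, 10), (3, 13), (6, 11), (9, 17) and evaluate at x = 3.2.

Lagrange interpolation formula:
P(x) = Σ yᵢ × Lᵢ(x)
where Lᵢ(x) = Π_{j≠i} (x - xⱼ)/(xᵢ - xⱼ)

L_0(3.2) = (3.2 - 3)/(0 - 3) × (3.2 - 6)/(0 - 6) × (3.2 - 9)/(0 - 9) = -0.020049
L_1(3.2) = (3.2 - 0)/(3 - 0) × (3.2 - 6)/(3 - 6) × (3.2 - 9)/(3 - 9) = 0.962370
L_2(3.2) = (3.2 - 0)/(6 - 0) × (3.2 - 3)/(6 - 3) × (3.2 - 9)/(6 - 9) = 0.068741
L_3(3.2) = (3.2 - 0)/(9 - 0) × (3.2 - 3)/(9 - 3) × (3.2 - 6)/(9 - 6) = -0.011062

P(3.2) = 10×L_0(3.2) + 13×L_1(3.2) + 11×L_2(3.2) + 17×L_3(3.2)
P(3.2) = 12.878420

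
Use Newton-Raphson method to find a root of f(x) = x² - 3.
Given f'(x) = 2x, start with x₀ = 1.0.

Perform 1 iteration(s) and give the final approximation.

f(x) = x² - 3
f'(x) = 2x
x₀ = 1.0

Newton-Raphson formula: x_{n+1} = x_n - f(x_n)/f'(x_n)

Iteration 1:
  f(1.000000) = -2.000000
  f'(1.000000) = 2.000000
  x_1 = 1.000000 - (-2.000000)/2.000000 = 2.000000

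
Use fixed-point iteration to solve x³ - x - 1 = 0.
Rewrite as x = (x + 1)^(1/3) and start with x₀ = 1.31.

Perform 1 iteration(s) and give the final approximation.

Equation: x³ - x - 1 = 0
Fixed-point form: x = (x + 1)^(1/3)
x₀ = 1.31

x_1 = g(1.310000) = 1.321916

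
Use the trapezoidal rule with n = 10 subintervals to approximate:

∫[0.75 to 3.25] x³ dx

f(x) = x³
a = 0.75, b = 3.25, n = 10
h = (b - a)/n = 0.250000

Trapezoidal rule: (h/2)[f(x₀) + 2f(x₁) + 2f(x₂) + ... + f(xₙ)]

x_0 = 0.7500, f(x_0) = 0.421875, coefficient = 1
x_1 = 1.0000, f(x_1) = 1.000000, coefficient = 2
x_2 = 1.2500, f(x_2) = 1.953125, coefficient = 2
x_3 = 1.5000, f(x_3) = 3.375000, coefficient = 2
x_4 = 1.7500, f(x_4) = 5.359375, coefficient = 2
x_5 = 2.0000, f(x_5) = 8.000000, coefficient = 2
x_6 = 2.2500, f(x_6) = 11.390625, coefficient = 2
x_7 = 2.5000, f(x_7) = 15.625000, coefficient = 2
x_8 = 2.7500, f(x_8) = 20.796875, coefficient = 2
x_9 = 3.0000, f(x_9) = 27.000000, coefficient = 2
x_10 = 3.2500, f(x_10) = 34.328125, coefficient = 1

I ≈ (0.250000/2) × 223.750000 = 27.968750
Exact value: 27.812500
Error: 0.156250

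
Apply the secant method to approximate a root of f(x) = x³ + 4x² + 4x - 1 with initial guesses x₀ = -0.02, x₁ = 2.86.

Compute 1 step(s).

f(x) = x³ + 4x² + 4x - 1
x₀ = -0.02, x₁ = 2.86

Secant formula: x_{n+1} = x_n - f(x_n)(x_n - x_{n-1})/(f(x_n) - f(x_{n-1}))

Iteration 1:
  f(-0.020000) = -1.078408
  f(2.860000) = 66.552056
  x_2 = 2.860000 - 66.552056×(2.860000 - (-0.020000))/(66.552056 - (-1.078408))
       = 0.025923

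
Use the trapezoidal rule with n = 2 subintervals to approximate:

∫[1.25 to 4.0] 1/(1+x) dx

f(x) = 1/(1+x)
a = 1.25, b = 4.0, n = 2
h = (b - a)/n = 1.375000

Trapezoidal rule: (h/2)[f(x₀) + 2f(x₁) + 2f(x₂) + ... + f(xₙ)]

x_0 = 1.2500, f(x_0) = 0.444444, coefficient = 1
x_1 = 2.6250, f(x_1) = 0.275862, coefficient = 2
x_2 = 4.0000, f(x_2) = 0.200000, coefficient = 1

I ≈ (1.375000/2) × 1.196169 = 0.822366
Exact value: 0.798508
Error: 0.023858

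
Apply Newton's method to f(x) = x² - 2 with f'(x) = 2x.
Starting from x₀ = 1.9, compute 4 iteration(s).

f(x) = x² - 2
f'(x) = 2x
x₀ = 1.9

Newton-Raphson formula: x_{n+1} = x_n - f(x_n)/f'(x_n)

Iteration 1:
  f(1.900000) = 1.610000
  f'(1.900000) = 3.800000
  x_1 = 1.900000 - 1.610000/3.800000 = 1.476316
Iteration 2:
  f(1.476316) = 0.179508
  f'(1.476316) = 2.952632
  x_2 = 1.476316 - 0.179508/2.952632 = 1.415520
Iteration 3:
  f(1.415520) = 0.003696
  f'(1.415520) = 2.831039
  x_3 = 1.415520 - 0.003696/2.831039 = 1.414214
Iteration 4:
  f(1.414214) = 0.000002
  f'(1.414214) = 2.828428
  x_4 = 1.414214 - 0.000002/2.828428 = 1.414214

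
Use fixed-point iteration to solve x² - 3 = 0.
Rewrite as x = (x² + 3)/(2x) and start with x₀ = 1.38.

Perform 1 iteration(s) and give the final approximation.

Equation: x² - 3 = 0
Fixed-point form: x = (x² + 3)/(2x)
x₀ = 1.38

x_1 = g(1.380000) = 1.776957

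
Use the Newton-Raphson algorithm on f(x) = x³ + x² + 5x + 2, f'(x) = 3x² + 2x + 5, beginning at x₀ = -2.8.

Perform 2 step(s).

f(x) = x³ + x² + 5x + 2
f'(x) = 3x² + 2x + 5
x₀ = -2.8

Newton-Raphson formula: x_{n+1} = x_n - f(x_n)/f'(x_n)

Iteration 1:
  f(-2.800000) = -26.112000
  f'(-2.800000) = 22.920000
  x_1 = -2.800000 - (-26.112000)/22.920000 = -1.660733
Iteration 2:
  f(-1.660733) = -8.125989
  f'(-1.660733) = 9.952636
  x_2 = -1.660733 - (-8.125989)/9.952636 = -0.844267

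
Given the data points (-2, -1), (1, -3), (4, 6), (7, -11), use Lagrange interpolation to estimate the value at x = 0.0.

Lagrange interpolation formula:
P(x) = Σ yᵢ × Lᵢ(x)
where Lᵢ(x) = Π_{j≠i} (x - xⱼ)/(xᵢ - xⱼ)

L_0(0.0) = (0.0 - 1)/(-2 - 1) × (0.0 - 4)/(-2 - 4) × (0.0 - 7)/(-2 - 7) = 0.172840
L_1(0.0) = (0.0 - (-2))/(1 - (-2)) × (0.0 - 4)/(1 - 4) × (0.0 - 7)/(1 - 7) = 1.037037
L_2(0.0) = (0.0 - (-2))/(4 - (-2)) × (0.0 - 1)/(4 - 1) × (0.0 - 7)/(4 - 7) = -0.259259
L_3(0.0) = (0.0 - (-2))/(7 - (-2)) × (0.0 - 1)/(7 - 1) × (0.0 - 4)/(7 - 4) = 0.049383

P(0.0) = (-1)×L_0(0.0) + (-3)×L_1(0.0) + 6×L_2(0.0) + (-11)×L_3(0.0)
P(0.0) = -5.382716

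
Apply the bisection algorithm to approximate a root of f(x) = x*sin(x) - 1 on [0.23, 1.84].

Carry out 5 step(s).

f(x) = x*sin(x) - 1
Initial interval: [0.23, 1.84]

Iteration 1:
  c_1 = (0.230000 + 1.840000)/2 = 1.035000
  f(c_1) = f(1.035000) = -0.110042
  f(a) × f(c) ≥ 0, new interval: [1.035000, 1.840000]
Iteration 2:
  c_2 = (1.035000 + 1.840000)/2 = 1.437500
  f(c_2) = f(1.437500) = 0.424748
  f(a) × f(c) < 0, new interval: [1.035000, 1.437500]
Iteration 3:
  c_3 = (1.035000 + 1.437500)/2 = 1.236250
  f(c_3) = f(1.236250) = 0.167712
  f(a) × f(c) < 0, new interval: [1.035000, 1.236250]
Iteration 4:
  c_4 = (1.035000 + 1.236250)/2 = 1.135625
  f(c_4) = f(1.135625) = 0.029782
  f(a) × f(c) < 0, new interval: [1.035000, 1.135625]
Iteration 5:
  c_5 = (1.035000 + 1.135625)/2 = 1.085313
  f(c_5) = f(1.085313) = -0.040096
  f(a) × f(c) ≥ 0, new interval: [1.085313, 1.135625]

After 5 iteration(s), the approximation is c_5 = 1.085313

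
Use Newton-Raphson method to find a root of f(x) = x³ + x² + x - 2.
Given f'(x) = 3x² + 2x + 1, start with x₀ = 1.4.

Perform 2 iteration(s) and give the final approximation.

f(x) = x³ + x² + x - 2
f'(x) = 3x² + 2x + 1
x₀ = 1.4

Newton-Raphson formula: x_{n+1} = x_n - f(x_n)/f'(x_n)

Iteration 1:
  f(1.400000) = 4.104000
  f'(1.400000) = 9.680000
  x_1 = 1.400000 - 4.104000/9.680000 = 0.976033
Iteration 2:
  f(0.976033) = 0.858482
  f'(0.976033) = 5.809988
  x_2 = 0.976033 - 0.858482/5.809988 = 0.828273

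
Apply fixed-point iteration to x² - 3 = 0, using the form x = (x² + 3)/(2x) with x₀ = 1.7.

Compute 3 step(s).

Equation: x² - 3 = 0
Fixed-point form: x = (x² + 3)/(2x)
x₀ = 1.7

x_1 = g(1.700000) = 1.732353
x_2 = g(1.732353) = 1.732051
x_3 = g(1.732051) = 1.732051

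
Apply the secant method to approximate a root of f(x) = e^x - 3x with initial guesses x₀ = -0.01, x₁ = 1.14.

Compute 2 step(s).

f(x) = e^x - 3x
x₀ = -0.01, x₁ = 1.14

Secant formula: x_{n+1} = x_n - f(x_n)(x_n - x_{n-1})/(f(x_n) - f(x_{n-1}))

Iteration 1:
  f(-0.010000) = 1.020050
  f(1.140000) = -0.293232
  x_2 = 1.140000 - (-0.293232)×(1.140000 - (-0.010000))/(-0.293232 - 1.020050)
       = 0.883226
Iteration 2:
  f(1.140000) = -0.293232
  f(0.883226) = -0.230988
  x_3 = 0.883226 - (-0.230988)×(0.883226 - 1.140000)/(-0.230988 - (-0.293232))
       = -0.069674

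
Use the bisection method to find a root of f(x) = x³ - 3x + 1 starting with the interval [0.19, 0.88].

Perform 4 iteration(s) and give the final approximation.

f(x) = x³ - 3x + 1
Initial interval: [0.19, 0.88]

Iteration 1:
  c_1 = (0.190000 + 0.880000)/2 = 0.535000
  f(c_1) = f(0.535000) = -0.451870
  f(a) × f(c) < 0, new interval: [0.190000, 0.535000]
Iteration 2:
  c_2 = (0.190000 + 0.535000)/2 = 0.362500
  f(c_2) = f(0.362500) = -0.039865
  f(a) × f(c) < 0, new interval: [0.190000, 0.362500]
Iteration 3:
  c_3 = (0.190000 + 0.362500)/2 = 0.276250
  f(c_3) = f(0.276250) = 0.192332
  f(a) × f(c) ≥ 0, new interval: [0.276250, 0.362500]
Iteration 4:
  c_4 = (0.276250 + 0.362500)/2 = 0.319375
  f(c_4) = f(0.319375) = 0.074451
  f(a) × f(c) ≥ 0, new interval: [0.319375, 0.362500]

After 4 iteration(s), the approximation is c_4 = 0.319375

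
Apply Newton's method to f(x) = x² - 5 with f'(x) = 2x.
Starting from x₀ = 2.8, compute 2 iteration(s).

f(x) = x² - 5
f'(x) = 2x
x₀ = 2.8

Newton-Raphson formula: x_{n+1} = x_n - f(x_n)/f'(x_n)

Iteration 1:
  f(2.800000) = 2.840000
  f'(2.800000) = 5.600000
  x_1 = 2.800000 - 2.840000/5.600000 = 2.292857
Iteration 2:
  f(2.292857) = 0.257194
  f'(2.292857) = 4.585714
  x_2 = 2.292857 - 0.257194/4.585714 = 2.236771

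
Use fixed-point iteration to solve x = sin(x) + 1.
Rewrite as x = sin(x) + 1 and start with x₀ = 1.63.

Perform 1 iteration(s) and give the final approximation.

Equation: x = sin(x) + 1
Fixed-point form: x = sin(x) + 1
x₀ = 1.63

x_1 = g(1.630000) = 1.998248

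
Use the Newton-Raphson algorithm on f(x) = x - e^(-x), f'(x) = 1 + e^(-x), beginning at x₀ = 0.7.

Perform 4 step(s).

f(x) = x - e^(-x)
f'(x) = 1 + e^(-x)
x₀ = 0.7

Newton-Raphson formula: x_{n+1} = x_n - f(x_n)/f'(x_n)

Iteration 1:
  f(0.700000) = 0.203415
  f'(0.700000) = 1.496585
  x_1 = 0.700000 - 0.203415/1.496585 = 0.564081
Iteration 2:
  f(0.564081) = -0.004802
  f'(0.564081) = 1.568883
  x_2 = 0.564081 - (-0.004802)/1.568883 = 0.567142
Iteration 3:
  f(0.567142) = -0.000003
  f'(0.567142) = 1.567144
  x_3 = 0.567142 - (-0.000003)/1.567144 = 0.567143
Iteration 4:
  f(0.567143) = 0.000000
  f'(0.567143) = 1.567143
  x_4 = 0.567143 - 0.000000/1.567143 = 0.567143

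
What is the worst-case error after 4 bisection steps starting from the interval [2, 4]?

Bisection error bound: |error| ≤ (b-a)/2^n
|error| ≤ (4 - 2)/2^4 = 2/2^4
|error| ≤ 0.1250000000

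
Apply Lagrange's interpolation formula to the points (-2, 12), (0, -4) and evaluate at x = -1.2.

Lagrange interpolation formula:
P(x) = Σ yᵢ × Lᵢ(x)
where Lᵢ(x) = Π_{j≠i} (x - xⱼ)/(xᵢ - xⱼ)

L_0(-1.2) = (-1.2 - 0)/(-2 - 0) = 0.600000
L_1(-1.2) = (-1.2 - (-2))/(0 - (-2)) = 0.400000

P(-1.2) = 12×L_0(-1.2) + (-4)×L_1(-1.2)
P(-1.2) = 5.600000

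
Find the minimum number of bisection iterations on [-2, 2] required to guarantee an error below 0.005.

We need (b-a)/2^n ≤ 0.005
(2 - (-2))/2^n ≤ 0.005
4/2^n ≤ 0.005
2^n ≥ 800
n ≥ log₂(800) = 9.64
n ≥ 10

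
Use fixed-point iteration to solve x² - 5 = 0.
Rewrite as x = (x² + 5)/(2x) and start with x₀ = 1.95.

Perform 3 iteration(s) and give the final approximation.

Equation: x² - 5 = 0
Fixed-point form: x = (x² + 5)/(2x)
x₀ = 1.95

x_1 = g(1.950000) = 2.257051
x_2 = g(2.257051) = 2.236166
x_3 = g(2.236166) = 2.236068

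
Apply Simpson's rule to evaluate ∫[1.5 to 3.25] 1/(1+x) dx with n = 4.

f(x) = 1/(1+x)
a = 1.5, b = 3.25, n = 4
h = (b - a)/n = 0.437500

Simpson's rule: (h/3)[f(x₀) + 4f(x₁) + 2f(x₂) + ... + f(xₙ)]

x_0 = 1.5000, f(x_0) = 0.400000, coefficient = 1
x_1 = 1.9375, f(x_1) = 0.340426, coefficient = 4
x_2 = 2.3750, f(x_2) = 0.296296, coefficient = 2
x_3 = 2.8125, f(x_3) = 0.262295, coefficient = 4
x_4 = 3.2500, f(x_4) = 0.235294, coefficient = 1

I ≈ (0.437500/3) × 3.638769 = 0.530654
Exact value: 0.530628
Error: 0.000026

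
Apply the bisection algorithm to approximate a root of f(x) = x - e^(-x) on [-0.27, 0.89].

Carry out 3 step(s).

f(x) = x - e^(-x)
Initial interval: [-0.27, 0.89]

Iteration 1:
  c_1 = (-0.270000 + 0.890000)/2 = 0.310000
  f(c_1) = f(0.310000) = -0.423447
  f(a) × f(c) ≥ 0, new interval: [0.310000, 0.890000]
Iteration 2:
  c_2 = (0.310000 + 0.890000)/2 = 0.600000
  f(c_2) = f(0.600000) = 0.051188
  f(a) × f(c) < 0, new interval: [0.310000, 0.600000]
Iteration 3:
  c_3 = (0.310000 + 0.600000)/2 = 0.455000
  f(c_3) = f(0.455000) = -0.179448
  f(a) × f(c) ≥ 0, new interval: [0.455000, 0.600000]

After 3 iteration(s), the approximation is c_3 = 0.455000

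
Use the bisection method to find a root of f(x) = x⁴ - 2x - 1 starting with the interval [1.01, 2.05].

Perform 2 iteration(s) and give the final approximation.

f(x) = x⁴ - 2x - 1
Initial interval: [1.01, 2.05]

Iteration 1:
  c_1 = (1.010000 + 2.050000)/2 = 1.530000
  f(c_1) = f(1.530000) = 1.419813
  f(a) × f(c) < 0, new interval: [1.010000, 1.530000]
Iteration 2:
  c_2 = (1.010000 + 1.530000)/2 = 1.270000
  f(c_2) = f(1.270000) = -0.938554
  f(a) × f(c) ≥ 0, new interval: [1.270000, 1.530000]

After 2 iteration(s), the approximation is c_2 = 1.270000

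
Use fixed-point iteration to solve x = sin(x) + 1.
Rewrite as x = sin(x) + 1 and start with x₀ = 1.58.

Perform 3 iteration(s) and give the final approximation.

Equation: x = sin(x) + 1
Fixed-point form: x = sin(x) + 1
x₀ = 1.58

x_1 = g(1.580000) = 1.999958
x_2 = g(1.999958) = 1.909315
x_3 = g(1.909315) = 1.943248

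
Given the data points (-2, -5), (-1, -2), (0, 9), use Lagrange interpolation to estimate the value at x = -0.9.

Lagrange interpolation formula:
P(x) = Σ yᵢ × Lᵢ(x)
where Lᵢ(x) = Π_{j≠i} (x - xⱼ)/(xᵢ - xⱼ)

L_0(-0.9) = (-0.9 - (-1))/(-2 - (-1)) × (-0.9 - 0)/(-2 - 0) = -0.045000
L_1(-0.9) = (-0.9 - (-2))/(-1 - (-2)) × (-0.9 - 0)/(-1 - 0) = 0.990000
L_2(-0.9) = (-0.9 - (-2))/(0 - (-2)) × (-0.9 - (-1))/(0 - (-1)) = 0.055000

P(-0.9) = (-5)×L_0(-0.9) + (-2)×L_1(-0.9) + 9×L_2(-0.9)
P(-0.9) = -1.260000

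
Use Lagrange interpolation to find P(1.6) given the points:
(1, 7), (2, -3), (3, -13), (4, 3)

Lagrange interpolation formula:
P(x) = Σ yᵢ × Lᵢ(x)
where Lᵢ(x) = Π_{j≠i} (x - xⱼ)/(xᵢ - xⱼ)

L_0(1.6) = (1.6 - 2)/(1 - 2) × (1.6 - 3)/(1 - 3) × (1.6 - 4)/(1 - 4) = 0.224000
L_1(1.6) = (1.6 - 1)/(2 - 1) × (1.6 - 3)/(2 - 3) × (1.6 - 4)/(2 - 4) = 1.008000
L_2(1.6) = (1.6 - 1)/(3 - 1) × (1.6 - 2)/(3 - 2) × (1.6 - 4)/(3 - 4) = -0.288000
L_3(1.6) = (1.6 - 1)/(4 - 1) × (1.6 - 2)/(4 - 2) × (1.6 - 3)/(4 - 3) = 0.056000

P(1.6) = 7×L_0(1.6) + (-3)×L_1(1.6) + (-13)×L_2(1.6) + 3×L_3(1.6)
P(1.6) = 2.456000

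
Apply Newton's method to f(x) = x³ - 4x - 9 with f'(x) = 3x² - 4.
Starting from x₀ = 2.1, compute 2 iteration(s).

f(x) = x³ - 4x - 9
f'(x) = 3x² - 4
x₀ = 2.1

Newton-Raphson formula: x_{n+1} = x_n - f(x_n)/f'(x_n)

Iteration 1:
  f(2.100000) = -8.139000
  f'(2.100000) = 9.230000
  x_1 = 2.100000 - (-8.139000)/9.230000 = 2.981798
Iteration 2:
  f(2.981798) = 5.584341
  f'(2.981798) = 22.673367
  x_2 = 2.981798 - 5.584341/22.673367 = 2.735503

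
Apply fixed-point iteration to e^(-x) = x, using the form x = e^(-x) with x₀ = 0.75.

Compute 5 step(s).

Equation: e^(-x) = x
Fixed-point form: x = e^(-x)
x₀ = 0.75

x_1 = g(0.750000) = 0.472367
x_2 = g(0.472367) = 0.623525
x_3 = g(0.623525) = 0.536052
x_4 = g(0.536052) = 0.585054
x_5 = g(0.585054) = 0.557076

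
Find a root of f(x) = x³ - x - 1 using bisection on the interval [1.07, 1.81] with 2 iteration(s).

f(x) = x³ - x - 1
Initial interval: [1.07, 1.81]

Iteration 1:
  c_1 = (1.070000 + 1.810000)/2 = 1.440000
  f(c_1) = f(1.440000) = 0.545984
  f(a) × f(c) < 0, new interval: [1.070000, 1.440000]
Iteration 2:
  c_2 = (1.070000 + 1.440000)/2 = 1.255000
  f(c_2) = f(1.255000) = -0.278344
  f(a) × f(c) ≥ 0, new interval: [1.255000, 1.440000]

After 2 iteration(s), the approximation is c_2 = 1.255000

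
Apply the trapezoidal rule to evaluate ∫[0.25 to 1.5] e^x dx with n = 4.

f(x) = e^x
a = 0.25, b = 1.5, n = 4
h = (b - a)/n = 0.312500

Trapezoidal rule: (h/2)[f(x₀) + 2f(x₁) + 2f(x₂) + ... + f(xₙ)]

x_0 = 0.2500, f(x_0) = 1.284025, coefficient = 1
x_1 = 0.5625, f(x_1) = 1.755055, coefficient = 2
x_2 = 0.8750, f(x_2) = 2.398875, coefficient = 2
x_3 = 1.1875, f(x_3) = 3.278874, coefficient = 2
x_4 = 1.5000, f(x_4) = 4.481689, coefficient = 1

I ≈ (0.312500/2) × 20.631322 = 3.223644
Exact value: 3.197664
Error: 0.025980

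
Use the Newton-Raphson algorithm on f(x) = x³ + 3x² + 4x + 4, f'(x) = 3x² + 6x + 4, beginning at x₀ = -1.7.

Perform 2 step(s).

f(x) = x³ + 3x² + 4x + 4
f'(x) = 3x² + 6x + 4
x₀ = -1.7

Newton-Raphson formula: x_{n+1} = x_n - f(x_n)/f'(x_n)

Iteration 1:
  f(-1.700000) = 0.957000
  f'(-1.700000) = 2.470000
  x_1 = -1.700000 - 0.957000/2.470000 = -2.087449
Iteration 2:
  f(-2.087449) = -0.373409
  f'(-2.087449) = 4.547639
  x_2 = -2.087449 - (-0.373409)/4.547639 = -2.005339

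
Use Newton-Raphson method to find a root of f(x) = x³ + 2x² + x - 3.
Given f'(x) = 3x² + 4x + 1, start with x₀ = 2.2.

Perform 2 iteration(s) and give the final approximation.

f(x) = x³ + 2x² + x - 3
f'(x) = 3x² + 4x + 1
x₀ = 2.2

Newton-Raphson formula: x_{n+1} = x_n - f(x_n)/f'(x_n)

Iteration 1:
  f(2.200000) = 19.528000
  f'(2.200000) = 24.320000
  x_1 = 2.200000 - 19.528000/24.320000 = 1.397039
Iteration 2:
  f(1.397039) = 5.027107
  f'(1.397039) = 12.443316
  x_2 = 1.397039 - 5.027107/12.443316 = 0.993039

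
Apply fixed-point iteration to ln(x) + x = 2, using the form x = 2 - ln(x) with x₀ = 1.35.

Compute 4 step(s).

Equation: ln(x) + x = 2
Fixed-point form: x = 2 - ln(x)
x₀ = 1.35

x_1 = g(1.350000) = 1.699895
x_2 = g(1.699895) = 1.469433
x_3 = g(1.469433) = 1.615123
x_4 = g(1.615123) = 1.520589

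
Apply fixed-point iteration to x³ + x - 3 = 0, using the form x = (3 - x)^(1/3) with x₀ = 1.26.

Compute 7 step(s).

Equation: x³ + x - 3 = 0
Fixed-point form: x = (3 - x)^(1/3)
x₀ = 1.26

x_1 = g(1.260000) = 1.202771
x_2 = g(1.202771) = 1.215816
x_3 = g(1.215816) = 1.212867
x_4 = g(1.212867) = 1.213535
x_5 = g(1.213535) = 1.213384
x_6 = g(1.213384) = 1.213418
x_7 = g(1.213418) = 1.213410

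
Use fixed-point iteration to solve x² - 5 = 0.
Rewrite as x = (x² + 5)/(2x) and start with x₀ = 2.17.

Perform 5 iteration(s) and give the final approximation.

Equation: x² - 5 = 0
Fixed-point form: x = (x² + 5)/(2x)
x₀ = 2.17

x_1 = g(2.170000) = 2.237074
x_2 = g(2.237074) = 2.236068
x_3 = g(2.236068) = 2.236068
x_4 = g(2.236068) = 2.236068
x_5 = g(2.236068) = 2.236068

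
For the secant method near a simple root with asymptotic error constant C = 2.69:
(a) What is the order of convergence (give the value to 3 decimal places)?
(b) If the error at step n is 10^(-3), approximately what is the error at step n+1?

(a) Secant method has superlinear convergence with order φ = (1+√5)/2 ≈ 1.618.
    This means |e_{n+1}| ≈ C|e_n|^1.618.

(b) With |e_n| = 10^(-3) and C = 2.69:
    |e_{n+1}| ≈ 2.69 × (10^(-3))^1.618 = 2.69 × 10^(-4.85)

(a) ≈ 1.618 (golden ratio); (b) |e_{n+1}| ≈ 3.764e-05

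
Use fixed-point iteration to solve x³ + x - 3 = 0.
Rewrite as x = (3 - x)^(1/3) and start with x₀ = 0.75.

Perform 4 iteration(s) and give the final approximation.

Equation: x³ + x - 3 = 0
Fixed-point form: x = (3 - x)^(1/3)
x₀ = 0.75

x_1 = g(0.750000) = 1.310371
x_2 = g(1.310371) = 1.191051
x_3 = g(1.191051) = 1.218453
x_4 = g(1.218453) = 1.212269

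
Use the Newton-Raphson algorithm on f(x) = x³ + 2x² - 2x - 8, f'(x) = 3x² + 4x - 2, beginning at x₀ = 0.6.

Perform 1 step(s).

f(x) = x³ + 2x² - 2x - 8
f'(x) = 3x² + 4x - 2
x₀ = 0.6

Newton-Raphson formula: x_{n+1} = x_n - f(x_n)/f'(x_n)

Iteration 1:
  f(0.600000) = -8.264000
  f'(0.600000) = 1.480000
  x_1 = 0.600000 - (-8.264000)/1.480000 = 6.183784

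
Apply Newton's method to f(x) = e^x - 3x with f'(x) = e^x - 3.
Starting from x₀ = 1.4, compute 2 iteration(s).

f(x) = e^x - 3x
f'(x) = e^x - 3
x₀ = 1.4

Newton-Raphson formula: x_{n+1} = x_n - f(x_n)/f'(x_n)

Iteration 1:
  f(1.400000) = -0.144800
  f'(1.400000) = 1.055200
  x_1 = 1.400000 - (-0.144800)/1.055200 = 1.537225
Iteration 2:
  f(1.537225) = 0.039989
  f'(1.537225) = 1.651665
  x_2 = 1.537225 - 0.039989/1.651665 = 1.513014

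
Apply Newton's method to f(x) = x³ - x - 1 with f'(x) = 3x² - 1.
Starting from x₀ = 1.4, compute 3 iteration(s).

f(x) = x³ - x - 1
f'(x) = 3x² - 1
x₀ = 1.4

Newton-Raphson formula: x_{n+1} = x_n - f(x_n)/f'(x_n)

Iteration 1:
  f(1.400000) = 0.344000
  f'(1.400000) = 4.880000
  x_1 = 1.400000 - 0.344000/4.880000 = 1.329508
Iteration 2:
  f(1.329508) = 0.020520
  f'(1.329508) = 4.302776
  x_2 = 1.329508 - 0.020520/4.302776 = 1.324739
Iteration 3:
  f(1.324739) = 0.000091
  f'(1.324739) = 4.264802
  x_3 = 1.324739 - 0.000091/4.264802 = 1.324718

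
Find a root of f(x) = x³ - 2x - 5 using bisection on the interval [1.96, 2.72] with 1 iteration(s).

f(x) = x³ - 2x - 5
Initial interval: [1.96, 2.72]

Iteration 1:
  c_1 = (1.960000 + 2.720000)/2 = 2.340000
  f(c_1) = f(2.340000) = 3.132904
  f(a) × f(c) < 0, new interval: [1.960000, 2.340000]

After 1 iteration(s), the approximation is c_1 = 2.340000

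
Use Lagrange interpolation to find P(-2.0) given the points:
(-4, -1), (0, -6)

Lagrange interpolation formula:
P(x) = Σ yᵢ × Lᵢ(x)
where Lᵢ(x) = Π_{j≠i} (x - xⱼ)/(xᵢ - xⱼ)

L_0(-2.0) = (-2.0 - 0)/(-4 - 0) = 0.500000
L_1(-2.0) = (-2.0 - (-4))/(0 - (-4)) = 0.500000

P(-2.0) = (-1)×L_0(-2.0) + (-6)×L_1(-2.0)
P(-2.0) = -3.500000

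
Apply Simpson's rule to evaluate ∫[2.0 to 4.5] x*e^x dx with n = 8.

f(x) = x*e^x
a = 2.0, b = 4.5, n = 8
h = (b - a)/n = 0.312500

Simpson's rule: (h/3)[f(x₀) + 4f(x₁) + 2f(x₂) + ... + f(xₙ)]

x_0 = 2.0000, f(x_0) = 14.778112, coefficient = 1
x_1 = 2.3125, f(x_1) = 23.355423, coefficient = 4
x_2 = 2.6250, f(x_2) = 36.237007, coefficient = 2
x_3 = 2.9375, f(x_3) = 55.426559, coefficient = 4
x_4 = 3.2500, f(x_4) = 83.818605, coefficient = 2
x_5 = 3.5625, f(x_5) = 125.582454, coefficient = 4
x_6 = 3.8750, f(x_6) = 186.707956, coefficient = 2
x_7 = 4.1875, f(x_7) = 275.780124, coefficient = 4
x_8 = 4.5000, f(x_8) = 405.077091, coefficient = 1

I ≈ (0.312500/3) × 2953.960577 = 307.704227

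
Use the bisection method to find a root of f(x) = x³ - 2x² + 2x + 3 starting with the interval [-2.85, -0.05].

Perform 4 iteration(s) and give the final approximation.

f(x) = x³ - 2x² + 2x + 3
Initial interval: [-2.85, -0.05]

Iteration 1:
  c_1 = (-2.850000 + (-0.050000))/2 = -1.450000
  f(c_1) = f(-1.450000) = -7.153625
  f(a) × f(c) ≥ 0, new interval: [-1.450000, -0.050000]
Iteration 2:
  c_2 = (-1.450000 + (-0.050000))/2 = -0.750000
  f(c_2) = f(-0.750000) = -0.046875
  f(a) × f(c) ≥ 0, new interval: [-0.750000, -0.050000]
Iteration 3:
  c_3 = (-0.750000 + (-0.050000))/2 = -0.400000
  f(c_3) = f(-0.400000) = 1.816000
  f(a) × f(c) < 0, new interval: [-0.750000, -0.400000]
Iteration 4:
  c_4 = (-0.750000 + (-0.400000))/2 = -0.575000
  f(c_4) = f(-0.575000) = 0.998641
  f(a) × f(c) < 0, new interval: [-0.750000, -0.575000]

After 4 iteration(s), the approximation is c_4 = -0.575000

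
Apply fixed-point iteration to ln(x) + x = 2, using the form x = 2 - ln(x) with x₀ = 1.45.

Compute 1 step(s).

Equation: ln(x) + x = 2
Fixed-point form: x = 2 - ln(x)
x₀ = 1.45

x_1 = g(1.450000) = 1.628436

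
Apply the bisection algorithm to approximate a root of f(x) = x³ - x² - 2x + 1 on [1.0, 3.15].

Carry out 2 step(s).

f(x) = x³ - x² - 2x + 1
Initial interval: [1.0, 3.15]

Iteration 1:
  c_1 = (1.000000 + 3.150000)/2 = 2.075000
  f(c_1) = f(2.075000) = 1.478547
  f(a) × f(c) < 0, new interval: [1.000000, 2.075000]
Iteration 2:
  c_2 = (1.000000 + 2.075000)/2 = 1.537500
  f(c_2) = f(1.537500) = -0.804400
  f(a) × f(c) ≥ 0, new interval: [1.537500, 2.075000]

After 2 iteration(s), the approximation is c_2 = 1.537500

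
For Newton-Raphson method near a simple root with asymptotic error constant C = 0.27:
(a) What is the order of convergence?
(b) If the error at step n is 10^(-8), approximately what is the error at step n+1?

(a) Newton-Raphson has quadratic (order 2) convergence near simple roots.
    This means |e_{n+1}| ≈ C|e_n|².

(b) With |e_n| = 10^(-8) and C = 0.27:
    |e_{n+1}| ≈ 0.27 × (10^(-8))² = 0.27 × 10^(-16)

(a) 2 (quadratic); (b) |e_{n+1}| ≈ 2.700e-17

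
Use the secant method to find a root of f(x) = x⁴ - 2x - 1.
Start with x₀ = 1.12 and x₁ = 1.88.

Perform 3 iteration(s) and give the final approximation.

f(x) = x⁴ - 2x - 1
x₀ = 1.12, x₁ = 1.88

Secant formula: x_{n+1} = x_n - f(x_n)(x_n - x_{n-1})/(f(x_n) - f(x_{n-1}))

Iteration 1:
  f(1.120000) = -1.666481
  f(1.880000) = 7.731983
  x_2 = 1.880000 - 7.731983×(1.880000 - 1.120000)/(7.731983 - (-1.666481))
       = 1.254759
Iteration 2:
  f(1.880000) = 7.731983
  f(1.254759) = -1.030721
  x_3 = 1.254759 - (-1.030721)×(1.254759 - 1.880000)/(-1.030721 - 7.731983)
       = 1.328303
Iteration 3:
  f(1.254759) = -1.030721
  f(1.328303) = -0.543536
  x_4 = 1.328303 - (-0.543536)×(1.328303 - 1.254759)/(-0.543536 - (-1.030721))
       = 1.410354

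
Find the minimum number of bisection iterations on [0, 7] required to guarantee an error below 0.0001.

We need (b-a)/2^n ≤ 0.0001
(7 - 0)/2^n ≤ 0.0001
7/2^n ≤ 0.0001
2^n ≥ 70000
n ≥ log₂(70000) = 16.10
n ≥ 17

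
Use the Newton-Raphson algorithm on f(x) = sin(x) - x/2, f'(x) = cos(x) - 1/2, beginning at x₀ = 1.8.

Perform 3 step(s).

f(x) = sin(x) - x/2
f'(x) = cos(x) - 1/2
x₀ = 1.8

Newton-Raphson formula: x_{n+1} = x_n - f(x_n)/f'(x_n)

Iteration 1:
  f(1.800000) = 0.073848
  f'(1.800000) = -0.727202
  x_1 = 1.800000 - 0.073848/(-0.727202) = 1.901550
Iteration 2:
  f(1.901550) = -0.004977
  f'(1.901550) = -0.824756
  x_2 = 1.901550 - (-0.004977)/(-0.824756) = 1.895515
Iteration 3:
  f(1.895515) = -0.000017
  f'(1.895515) = -0.819042
  x_3 = 1.895515 - (-0.000017)/(-0.819042) = 1.895494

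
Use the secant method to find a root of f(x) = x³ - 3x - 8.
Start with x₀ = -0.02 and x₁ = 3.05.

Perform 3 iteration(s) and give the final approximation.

f(x) = x³ - 3x - 8
x₀ = -0.02, x₁ = 3.05

Secant formula: x_{n+1} = x_n - f(x_n)(x_n - x_{n-1})/(f(x_n) - f(x_{n-1}))

Iteration 1:
  f(-0.020000) = -7.940008
  f(3.050000) = 11.222625
  x_2 = 3.050000 - 11.222625×(3.050000 - (-0.020000))/(11.222625 - (-7.940008))
       = 1.252050
Iteration 2:
  f(3.050000) = 11.222625
  f(1.252050) = -9.793400
  x_3 = 1.252050 - (-9.793400)×(1.252050 - 3.050000)/(-9.793400 - 11.222625)
       = 2.089889
Iteration 3:
  f(1.252050) = -9.793400
  f(2.089889) = -5.141794
  x_4 = 2.089889 - (-5.141794)×(2.089889 - 1.252050)/(-5.141794 - (-9.793400))
       = 3.016020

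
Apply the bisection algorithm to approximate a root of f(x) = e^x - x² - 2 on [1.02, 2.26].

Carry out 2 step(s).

f(x) = e^x - x² - 2
Initial interval: [1.02, 2.26]

Iteration 1:
  c_1 = (1.020000 + 2.260000)/2 = 1.640000
  f(c_1) = f(1.640000) = 0.465570
  f(a) × f(c) < 0, new interval: [1.020000, 1.640000]
Iteration 2:
  c_2 = (1.020000 + 1.640000)/2 = 1.330000
  f(c_2) = f(1.330000) = 0.012143
  f(a) × f(c) < 0, new interval: [1.020000, 1.330000]

After 2 iteration(s), the approximation is c_2 = 1.330000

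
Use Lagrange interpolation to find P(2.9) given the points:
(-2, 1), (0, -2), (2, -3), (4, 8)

Lagrange interpolation formula:
P(x) = Σ yᵢ × Lᵢ(x)
where Lᵢ(x) = Π_{j≠i} (x - xⱼ)/(xᵢ - xⱼ)

L_0(2.9) = (2.9 - 0)/(-2 - 0) × (2.9 - 2)/(-2 - 2) × (2.9 - 4)/(-2 - 4) = 0.059813
L_1(2.9) = (2.9 - (-2))/(0 - (-2)) × (2.9 - 2)/(0 - 2) × (2.9 - 4)/(0 - 4) = -0.303188
L_2(2.9) = (2.9 - (-2))/(2 - (-2)) × (2.9 - 0)/(2 - 0) × (2.9 - 4)/(2 - 4) = 0.976938
L_3(2.9) = (2.9 - (-2))/(4 - (-2)) × (2.9 - 0)/(4 - 0) × (2.9 - 2)/(4 - 2) = 0.266437

P(2.9) = 1×L_0(2.9) + (-2)×L_1(2.9) + (-3)×L_2(2.9) + 8×L_3(2.9)
P(2.9) = -0.133125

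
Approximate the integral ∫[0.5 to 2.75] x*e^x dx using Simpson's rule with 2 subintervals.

f(x) = x*e^x
a = 0.5, b = 2.75, n = 2
h = (b - a)/n = 1.125000

Simpson's rule: (h/3)[f(x₀) + 4f(x₁) + 2f(x₂) + ... + f(xₙ)]

x_0 = 0.5000, f(x_0) = 0.824361, coefficient = 1
x_1 = 1.6250, f(x_1) = 8.252431, coefficient = 4
x_2 = 2.7500, f(x_2) = 43.017238, coefficient = 1

I ≈ (1.125000/3) × 76.851322 = 28.819246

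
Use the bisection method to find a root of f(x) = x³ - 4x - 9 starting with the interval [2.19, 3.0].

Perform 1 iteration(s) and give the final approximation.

f(x) = x³ - 4x - 9
Initial interval: [2.19, 3.0]

Iteration 1:
  c_1 = (2.190000 + 3.000000)/2 = 2.595000
  f(c_1) = f(2.595000) = -1.905205
  f(a) × f(c) ≥ 0, new interval: [2.595000, 3.000000]

After 1 iteration(s), the approximation is c_1 = 2.595000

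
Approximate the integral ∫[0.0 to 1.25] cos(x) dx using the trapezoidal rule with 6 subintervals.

f(x) = cos(x)
a = 0.0, b = 1.25, n = 6
h = (b - a)/n = 0.208333

Trapezoidal rule: (h/2)[f(x₀) + 2f(x₁) + 2f(x₂) + ... + f(xₙ)]

x_0 = 0.0000, f(x_0) = 1.000000, coefficient = 1
x_1 = 0.2083, f(x_1) = 0.978377, coefficient = 2
x_2 = 0.4167, f(x_2) = 0.914443, coefficient = 2
x_3 = 0.6250, f(x_3) = 0.810963, coefficient = 2
x_4 = 0.8333, f(x_4) = 0.672412, coefficient = 2
x_5 = 1.0417, f(x_5) = 0.504782, coefficient = 2
x_6 = 1.2500, f(x_6) = 0.315322, coefficient = 1

I ≈ (0.208333/2) × 9.077278 = 0.945550
Exact value: 0.948985
Error: 0.003435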